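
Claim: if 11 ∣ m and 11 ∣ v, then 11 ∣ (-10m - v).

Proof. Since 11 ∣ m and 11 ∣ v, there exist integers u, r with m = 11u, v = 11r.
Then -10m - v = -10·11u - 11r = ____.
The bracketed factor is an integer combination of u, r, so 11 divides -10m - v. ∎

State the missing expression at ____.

Pull the common 11 out of every term: -10·11u - 11r = 11(-r - 10u).
-r - 10u is an integer, which exhibits the divisibility.

11(-r - 10u)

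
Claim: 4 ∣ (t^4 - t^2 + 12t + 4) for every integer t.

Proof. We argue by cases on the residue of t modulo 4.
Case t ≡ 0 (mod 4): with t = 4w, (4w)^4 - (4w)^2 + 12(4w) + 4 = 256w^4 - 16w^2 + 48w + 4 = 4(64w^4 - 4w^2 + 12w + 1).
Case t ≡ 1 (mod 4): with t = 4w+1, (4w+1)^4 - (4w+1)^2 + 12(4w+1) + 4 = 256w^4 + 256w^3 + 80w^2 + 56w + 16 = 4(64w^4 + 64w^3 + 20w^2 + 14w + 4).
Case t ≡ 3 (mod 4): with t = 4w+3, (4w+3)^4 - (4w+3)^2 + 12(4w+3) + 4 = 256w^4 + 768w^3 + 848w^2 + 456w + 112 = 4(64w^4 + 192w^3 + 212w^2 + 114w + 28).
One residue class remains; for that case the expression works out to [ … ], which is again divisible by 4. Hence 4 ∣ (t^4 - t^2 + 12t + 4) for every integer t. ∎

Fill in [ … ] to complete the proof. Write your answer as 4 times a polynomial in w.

4(64w^4 + 128w^3 + 92w^2 + 40w + 10)

The residues treated are {0, 1, 3}, so the missing case is t ≡ 2 (mod 4); write t = 4w+2.
Then (4w+2)^4 - (4w+2)^2 + 12(4w+2) + 4 = 256w^4 + 512w^3 + 368w^2 + 160w + 40 = 4(64w^4 + 128w^3 + 92w^2 + 40w + 10).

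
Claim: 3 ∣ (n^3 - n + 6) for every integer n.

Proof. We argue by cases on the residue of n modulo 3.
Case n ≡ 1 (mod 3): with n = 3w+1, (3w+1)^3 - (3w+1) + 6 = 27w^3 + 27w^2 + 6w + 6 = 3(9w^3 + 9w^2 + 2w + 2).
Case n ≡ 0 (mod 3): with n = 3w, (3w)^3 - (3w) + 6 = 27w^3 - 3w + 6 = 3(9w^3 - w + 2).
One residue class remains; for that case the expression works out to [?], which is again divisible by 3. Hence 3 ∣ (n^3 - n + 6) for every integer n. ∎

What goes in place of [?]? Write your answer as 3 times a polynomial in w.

3(9w^3 + 18w^2 + 11w + 4)

The residues treated are {1, 0}, so the missing case is n ≡ 2 (mod 3); write n = 3w+2.
Then (3w+2)^3 - (3w+2) + 6 = 27w^3 + 54w^2 + 33w + 12 = 3(9w^3 + 18w^2 + 11w + 4).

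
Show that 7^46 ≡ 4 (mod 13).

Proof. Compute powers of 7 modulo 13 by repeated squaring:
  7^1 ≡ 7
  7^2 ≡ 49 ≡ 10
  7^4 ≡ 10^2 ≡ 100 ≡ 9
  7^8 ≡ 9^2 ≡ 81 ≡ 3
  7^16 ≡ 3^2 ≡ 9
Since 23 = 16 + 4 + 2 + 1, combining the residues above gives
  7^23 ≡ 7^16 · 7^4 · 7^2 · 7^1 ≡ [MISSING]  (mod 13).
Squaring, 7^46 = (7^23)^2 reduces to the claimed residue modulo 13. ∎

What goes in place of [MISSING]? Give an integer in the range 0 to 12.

2

Multiply the listed residues: 9 · 9 · 10 · 7 = 81 → 810 → 5670.
Reducing modulo 13: 5670 = 436·13 + 2, so 7^23 ≡ 2.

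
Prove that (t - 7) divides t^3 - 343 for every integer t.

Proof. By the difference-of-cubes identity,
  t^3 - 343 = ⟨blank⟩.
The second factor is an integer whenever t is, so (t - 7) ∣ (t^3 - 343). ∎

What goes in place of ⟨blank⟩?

(t - 7)(t^2 + 7t + 49)

a^3 - b^3 = (a - b)(a^2 + ab + b^2). With a = t, b = 7:
t^3 - 343 = (t - 7)(t^2 + 7t + 49).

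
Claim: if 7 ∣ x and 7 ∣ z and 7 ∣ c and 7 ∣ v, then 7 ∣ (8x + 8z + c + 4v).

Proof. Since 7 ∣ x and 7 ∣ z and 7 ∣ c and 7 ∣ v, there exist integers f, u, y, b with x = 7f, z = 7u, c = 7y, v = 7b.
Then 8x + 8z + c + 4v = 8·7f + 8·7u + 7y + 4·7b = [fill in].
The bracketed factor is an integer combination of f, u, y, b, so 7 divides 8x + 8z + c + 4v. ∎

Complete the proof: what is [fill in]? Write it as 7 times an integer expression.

Each term has a factor of 7: 8·7f + 8·7u + 7y + 4·7b = 7·(4b + 8f + 8u + y).
Since 4b + 8f + 8u + y is an integer, 7 ∣ (8x + 8z + c + 4v).

7(4b + 8f + 8u + y)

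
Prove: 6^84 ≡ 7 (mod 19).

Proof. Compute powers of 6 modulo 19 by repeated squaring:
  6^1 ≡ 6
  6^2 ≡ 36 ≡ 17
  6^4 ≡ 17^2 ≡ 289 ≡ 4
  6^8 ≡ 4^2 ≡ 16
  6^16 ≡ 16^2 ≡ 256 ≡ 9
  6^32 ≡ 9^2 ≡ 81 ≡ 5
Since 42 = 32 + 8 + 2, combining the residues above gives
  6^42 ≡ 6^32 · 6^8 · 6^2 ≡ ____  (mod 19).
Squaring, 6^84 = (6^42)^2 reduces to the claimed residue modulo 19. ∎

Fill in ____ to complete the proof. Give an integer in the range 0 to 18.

11

Multiply the listed residues: 5 · 16 · 17 = 80 → 1360.
Reducing modulo 19: 1360 = 71·19 + 11, so 6^42 ≡ 11.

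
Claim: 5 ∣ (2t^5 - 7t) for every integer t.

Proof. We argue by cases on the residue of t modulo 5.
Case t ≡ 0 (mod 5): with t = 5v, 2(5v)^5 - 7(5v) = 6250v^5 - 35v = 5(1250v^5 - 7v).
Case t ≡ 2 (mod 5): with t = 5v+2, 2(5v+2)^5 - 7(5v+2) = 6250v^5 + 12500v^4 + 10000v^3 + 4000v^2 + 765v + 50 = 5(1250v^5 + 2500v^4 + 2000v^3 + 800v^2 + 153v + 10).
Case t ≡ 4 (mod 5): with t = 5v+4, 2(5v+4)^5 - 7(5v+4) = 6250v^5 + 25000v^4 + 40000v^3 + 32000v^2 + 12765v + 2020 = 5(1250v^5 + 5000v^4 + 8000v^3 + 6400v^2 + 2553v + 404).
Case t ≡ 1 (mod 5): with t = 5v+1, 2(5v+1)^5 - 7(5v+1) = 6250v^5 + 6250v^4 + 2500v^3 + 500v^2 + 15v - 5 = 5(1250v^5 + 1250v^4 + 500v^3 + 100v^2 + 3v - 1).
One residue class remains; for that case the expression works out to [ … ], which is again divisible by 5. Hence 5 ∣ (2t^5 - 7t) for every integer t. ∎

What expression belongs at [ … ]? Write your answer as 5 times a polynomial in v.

5(1250v^5 + 3750v^4 + 4500v^3 + 2700v^2 + 803v + 93)

The residues treated are {0, 2, 4, 1}, so the missing case is t ≡ 3 (mod 5); write t = 5v+3.
Then 2(5v+3)^5 - 7(5v+3) = 6250v^5 + 18750v^4 + 22500v^3 + 13500v^2 + 4015v + 465 = 5(1250v^5 + 3750v^4 + 4500v^3 + 2700v^2 + 803v + 93).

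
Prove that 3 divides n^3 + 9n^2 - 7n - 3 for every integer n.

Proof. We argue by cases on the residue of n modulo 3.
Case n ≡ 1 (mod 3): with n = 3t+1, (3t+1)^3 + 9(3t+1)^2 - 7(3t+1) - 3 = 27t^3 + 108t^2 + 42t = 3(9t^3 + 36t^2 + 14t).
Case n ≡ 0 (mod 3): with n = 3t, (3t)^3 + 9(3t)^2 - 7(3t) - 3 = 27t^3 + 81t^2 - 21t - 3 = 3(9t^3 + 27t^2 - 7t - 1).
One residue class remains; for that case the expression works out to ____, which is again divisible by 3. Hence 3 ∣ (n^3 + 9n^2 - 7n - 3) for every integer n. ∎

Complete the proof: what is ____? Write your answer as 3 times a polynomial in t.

3(9t^3 + 45t^2 + 41t + 9)

Only n ≡ 2 (mod 3) is unaccounted for. Put n = 3t+2:
(3t+2)^3 + 9(3t+2)^2 - 7(3t+2) - 3 expands to 27t^3 + 135t^2 + 123t + 27,
and factoring out 3 leaves 3(9t^3 + 45t^2 + 41t + 9).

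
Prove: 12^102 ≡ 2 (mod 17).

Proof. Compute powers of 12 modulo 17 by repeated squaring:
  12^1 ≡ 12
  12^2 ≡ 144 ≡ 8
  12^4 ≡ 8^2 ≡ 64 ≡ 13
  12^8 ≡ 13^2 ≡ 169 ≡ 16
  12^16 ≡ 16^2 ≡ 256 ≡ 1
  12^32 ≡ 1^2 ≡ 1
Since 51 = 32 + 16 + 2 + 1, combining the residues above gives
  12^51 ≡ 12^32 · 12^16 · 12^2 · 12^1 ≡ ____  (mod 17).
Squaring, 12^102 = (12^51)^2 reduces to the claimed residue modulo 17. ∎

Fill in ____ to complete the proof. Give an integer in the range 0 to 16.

11

12^32 · 12^16 · 12^2 · 12^1 ≡ 1 · 1 · 8 · 12 = 96.
96 mod 17 = 11, so 12^51 ≡ 11 (mod 17).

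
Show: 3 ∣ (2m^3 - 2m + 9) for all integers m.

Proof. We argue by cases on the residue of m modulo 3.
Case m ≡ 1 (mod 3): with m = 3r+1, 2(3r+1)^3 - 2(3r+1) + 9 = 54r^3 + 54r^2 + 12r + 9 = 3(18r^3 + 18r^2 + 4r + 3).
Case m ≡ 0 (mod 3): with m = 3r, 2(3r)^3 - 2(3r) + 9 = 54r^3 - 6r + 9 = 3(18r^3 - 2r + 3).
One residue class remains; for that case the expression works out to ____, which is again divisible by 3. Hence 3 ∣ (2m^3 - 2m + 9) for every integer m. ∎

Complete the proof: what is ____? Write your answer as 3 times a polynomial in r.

3(18r^3 + 36r^2 + 22r + 7)

Only m ≡ 2 (mod 3) is unaccounted for. Put m = 3r+2:
2(3r+2)^3 - 2(3r+2) + 9 expands to 54r^3 + 108r^2 + 66r + 21,
and factoring out 3 leaves 3(18r^3 + 36r^2 + 22r + 7).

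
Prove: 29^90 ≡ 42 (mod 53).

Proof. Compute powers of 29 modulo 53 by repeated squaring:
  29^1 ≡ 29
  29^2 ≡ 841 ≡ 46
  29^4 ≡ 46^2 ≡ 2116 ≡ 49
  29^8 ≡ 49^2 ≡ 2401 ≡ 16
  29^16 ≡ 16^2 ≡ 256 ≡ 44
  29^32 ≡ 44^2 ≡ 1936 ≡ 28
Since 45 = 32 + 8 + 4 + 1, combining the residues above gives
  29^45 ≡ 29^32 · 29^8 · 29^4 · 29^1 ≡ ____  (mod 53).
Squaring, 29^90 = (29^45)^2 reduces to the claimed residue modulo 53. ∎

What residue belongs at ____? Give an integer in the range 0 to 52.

25

Multiply the listed residues: 28 · 16 · 49 · 29 = 448 → 21952 → 636608.
Reducing modulo 53: 636608 = 12011·53 + 25, so 29^45 ≡ 25.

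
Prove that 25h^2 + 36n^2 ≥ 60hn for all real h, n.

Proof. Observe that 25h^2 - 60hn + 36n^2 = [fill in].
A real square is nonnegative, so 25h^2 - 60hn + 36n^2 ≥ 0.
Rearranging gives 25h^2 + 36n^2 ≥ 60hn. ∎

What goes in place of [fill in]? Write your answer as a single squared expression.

(5h - 6n)^2

The leading and trailing coefficients are 5^2 and 6^2, and 60 = 2·5·6, so the trinomial is (5h - 6n)^2.
Hence 25h^2 - 60hn + 36n^2 ≥ 0.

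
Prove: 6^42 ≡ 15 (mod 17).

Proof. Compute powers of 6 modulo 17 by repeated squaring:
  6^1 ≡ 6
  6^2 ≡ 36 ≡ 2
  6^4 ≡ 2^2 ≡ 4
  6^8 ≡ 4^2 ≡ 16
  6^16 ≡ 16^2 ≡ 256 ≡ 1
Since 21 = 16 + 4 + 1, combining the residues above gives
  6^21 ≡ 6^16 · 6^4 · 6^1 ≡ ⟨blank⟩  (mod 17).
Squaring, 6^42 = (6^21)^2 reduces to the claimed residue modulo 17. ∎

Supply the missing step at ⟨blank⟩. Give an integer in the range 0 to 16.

7

6^16 · 6^4 · 6^1 ≡ 1 · 4 · 6 = 24.
24 mod 17 = 7, so 6^21 ≡ 7 (mod 17).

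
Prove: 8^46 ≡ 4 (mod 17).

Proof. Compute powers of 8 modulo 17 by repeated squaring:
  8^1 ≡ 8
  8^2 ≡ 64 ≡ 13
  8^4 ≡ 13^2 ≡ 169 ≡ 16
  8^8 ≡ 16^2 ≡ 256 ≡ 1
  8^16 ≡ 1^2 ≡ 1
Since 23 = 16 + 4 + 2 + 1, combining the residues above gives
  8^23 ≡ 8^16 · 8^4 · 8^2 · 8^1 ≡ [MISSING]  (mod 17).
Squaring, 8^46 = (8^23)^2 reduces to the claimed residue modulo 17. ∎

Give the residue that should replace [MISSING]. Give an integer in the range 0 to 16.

Multiply the listed residues: 1 · 16 · 13 · 8 = 16 → 208 → 1664.
Reducing modulo 17: 1664 = 97·17 + 15, so 8^23 ≡ 15.

15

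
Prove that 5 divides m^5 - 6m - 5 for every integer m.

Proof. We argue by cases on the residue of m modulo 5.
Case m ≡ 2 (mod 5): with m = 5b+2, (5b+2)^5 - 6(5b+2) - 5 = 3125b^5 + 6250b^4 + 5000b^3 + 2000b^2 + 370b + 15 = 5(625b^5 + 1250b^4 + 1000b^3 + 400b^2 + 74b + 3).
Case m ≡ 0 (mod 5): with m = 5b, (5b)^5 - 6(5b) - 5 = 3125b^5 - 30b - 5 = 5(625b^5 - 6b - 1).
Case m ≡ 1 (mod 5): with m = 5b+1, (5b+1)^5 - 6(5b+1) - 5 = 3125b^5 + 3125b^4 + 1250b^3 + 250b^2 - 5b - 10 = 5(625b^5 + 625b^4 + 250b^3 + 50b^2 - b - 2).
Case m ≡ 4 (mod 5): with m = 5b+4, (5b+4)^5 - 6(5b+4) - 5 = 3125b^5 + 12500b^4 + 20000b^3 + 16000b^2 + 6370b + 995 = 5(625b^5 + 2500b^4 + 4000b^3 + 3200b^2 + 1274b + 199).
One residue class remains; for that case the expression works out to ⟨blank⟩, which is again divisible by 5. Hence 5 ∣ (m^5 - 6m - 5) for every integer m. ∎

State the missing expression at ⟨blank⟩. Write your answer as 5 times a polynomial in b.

The residues treated are {2, 0, 1, 4}, so the missing case is m ≡ 3 (mod 5); write m = 5b+3.
Then (5b+3)^5 - 6(5b+3) - 5 = 3125b^5 + 9375b^4 + 11250b^3 + 6750b^2 + 1995b + 220 = 5(625b^5 + 1875b^4 + 2250b^3 + 1350b^2 + 399b + 44).

5(625b^5 + 1875b^4 + 2250b^3 + 1350b^2 + 399b + 44)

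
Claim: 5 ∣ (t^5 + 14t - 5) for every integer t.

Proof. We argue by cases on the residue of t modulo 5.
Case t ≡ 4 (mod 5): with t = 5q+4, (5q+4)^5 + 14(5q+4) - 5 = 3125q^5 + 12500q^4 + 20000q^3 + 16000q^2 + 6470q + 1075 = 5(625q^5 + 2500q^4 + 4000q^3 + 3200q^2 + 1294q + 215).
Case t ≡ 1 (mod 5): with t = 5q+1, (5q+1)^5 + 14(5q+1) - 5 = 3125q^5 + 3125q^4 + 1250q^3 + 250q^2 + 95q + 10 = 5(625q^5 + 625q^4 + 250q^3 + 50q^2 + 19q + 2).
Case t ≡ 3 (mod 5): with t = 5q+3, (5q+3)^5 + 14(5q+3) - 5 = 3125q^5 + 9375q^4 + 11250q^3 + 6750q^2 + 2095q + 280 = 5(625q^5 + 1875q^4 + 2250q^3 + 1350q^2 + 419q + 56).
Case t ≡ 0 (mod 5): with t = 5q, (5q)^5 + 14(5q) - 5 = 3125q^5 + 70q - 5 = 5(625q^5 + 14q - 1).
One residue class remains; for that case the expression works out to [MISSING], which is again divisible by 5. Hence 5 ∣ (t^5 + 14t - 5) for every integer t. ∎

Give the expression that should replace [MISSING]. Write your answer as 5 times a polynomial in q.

5(625q^5 + 1250q^4 + 1000q^3 + 400q^2 + 94q + 11)

Only t ≡ 2 (mod 5) is unaccounted for. Put t = 5q+2:
(5q+2)^5 + 14(5q+2) - 5 expands to 3125q^5 + 6250q^4 + 5000q^3 + 2000q^2 + 470q + 55,
and factoring out 5 leaves 5(625q^5 + 1250q^4 + 1000q^3 + 400q^2 + 94q + 11).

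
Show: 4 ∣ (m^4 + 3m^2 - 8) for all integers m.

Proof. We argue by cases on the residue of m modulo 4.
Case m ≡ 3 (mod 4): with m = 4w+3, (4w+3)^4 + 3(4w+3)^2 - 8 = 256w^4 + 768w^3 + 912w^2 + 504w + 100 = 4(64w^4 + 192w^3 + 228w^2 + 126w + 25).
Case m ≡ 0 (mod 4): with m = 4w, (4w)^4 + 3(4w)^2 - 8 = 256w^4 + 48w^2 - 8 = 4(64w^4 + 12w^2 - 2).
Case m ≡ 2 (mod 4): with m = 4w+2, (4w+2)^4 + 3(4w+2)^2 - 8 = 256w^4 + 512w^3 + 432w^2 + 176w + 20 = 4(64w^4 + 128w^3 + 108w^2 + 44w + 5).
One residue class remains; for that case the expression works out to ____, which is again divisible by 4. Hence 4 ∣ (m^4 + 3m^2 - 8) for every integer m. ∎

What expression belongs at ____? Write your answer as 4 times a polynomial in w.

The residues treated are {3, 0, 2}, so the missing case is m ≡ 1 (mod 4); write m = 4w+1.
Then (4w+1)^4 + 3(4w+1)^2 - 8 = 256w^4 + 256w^3 + 144w^2 + 40w - 4 = 4(64w^4 + 64w^3 + 36w^2 + 10w - 1).

4(64w^4 + 64w^3 + 36w^2 + 10w - 1)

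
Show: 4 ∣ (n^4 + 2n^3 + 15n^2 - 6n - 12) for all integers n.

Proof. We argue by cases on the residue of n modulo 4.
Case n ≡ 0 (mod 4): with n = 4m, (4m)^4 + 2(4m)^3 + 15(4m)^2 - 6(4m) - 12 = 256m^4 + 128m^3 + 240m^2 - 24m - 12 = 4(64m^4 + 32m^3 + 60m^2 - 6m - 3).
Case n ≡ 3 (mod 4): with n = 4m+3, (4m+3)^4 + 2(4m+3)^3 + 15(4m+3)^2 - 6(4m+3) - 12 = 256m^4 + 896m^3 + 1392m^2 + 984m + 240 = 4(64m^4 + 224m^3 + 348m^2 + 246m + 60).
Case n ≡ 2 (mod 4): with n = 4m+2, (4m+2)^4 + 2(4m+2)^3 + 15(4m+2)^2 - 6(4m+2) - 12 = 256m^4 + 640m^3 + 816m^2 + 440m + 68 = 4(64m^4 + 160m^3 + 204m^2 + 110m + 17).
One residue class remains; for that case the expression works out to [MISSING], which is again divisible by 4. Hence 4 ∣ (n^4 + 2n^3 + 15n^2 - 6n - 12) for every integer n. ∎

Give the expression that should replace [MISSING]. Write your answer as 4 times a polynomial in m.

4(64m^4 + 96m^3 + 108m^2 + 34m)

The residues treated are {0, 3, 2}, so the missing case is n ≡ 1 (mod 4); write n = 4m+1.
Then (4m+1)^4 + 2(4m+1)^3 + 15(4m+1)^2 - 6(4m+1) - 12 = 256m^4 + 384m^3 + 432m^2 + 136m = 4(64m^4 + 96m^3 + 108m^2 + 34m).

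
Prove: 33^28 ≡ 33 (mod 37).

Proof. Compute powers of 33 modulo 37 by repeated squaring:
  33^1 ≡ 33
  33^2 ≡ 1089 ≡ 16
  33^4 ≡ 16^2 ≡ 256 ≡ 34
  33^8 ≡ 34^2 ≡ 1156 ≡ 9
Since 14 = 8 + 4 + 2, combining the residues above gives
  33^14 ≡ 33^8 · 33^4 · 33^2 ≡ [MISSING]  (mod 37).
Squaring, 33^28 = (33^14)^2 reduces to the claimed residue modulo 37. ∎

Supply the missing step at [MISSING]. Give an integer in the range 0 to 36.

33^8 · 33^4 · 33^2 ≡ 9 · 34 · 16 = 4896.
4896 mod 37 = 12, so 33^14 ≡ 12 (mod 37).

12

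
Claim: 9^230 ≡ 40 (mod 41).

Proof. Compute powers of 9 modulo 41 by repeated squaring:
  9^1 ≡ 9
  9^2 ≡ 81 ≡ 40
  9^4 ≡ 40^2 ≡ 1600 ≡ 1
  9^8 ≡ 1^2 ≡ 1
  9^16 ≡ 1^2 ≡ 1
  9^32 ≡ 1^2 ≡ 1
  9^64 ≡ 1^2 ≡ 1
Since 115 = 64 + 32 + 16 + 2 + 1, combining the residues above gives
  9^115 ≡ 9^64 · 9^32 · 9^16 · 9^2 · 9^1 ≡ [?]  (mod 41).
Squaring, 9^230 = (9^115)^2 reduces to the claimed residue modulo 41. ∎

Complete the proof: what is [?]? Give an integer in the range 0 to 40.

32

9^64 · 9^32 · 9^16 · 9^2 · 9^1 ≡ 1 · 1 · 1 · 40 · 9 = 360.
360 mod 41 = 32, so 9^115 ≡ 32 (mod 41).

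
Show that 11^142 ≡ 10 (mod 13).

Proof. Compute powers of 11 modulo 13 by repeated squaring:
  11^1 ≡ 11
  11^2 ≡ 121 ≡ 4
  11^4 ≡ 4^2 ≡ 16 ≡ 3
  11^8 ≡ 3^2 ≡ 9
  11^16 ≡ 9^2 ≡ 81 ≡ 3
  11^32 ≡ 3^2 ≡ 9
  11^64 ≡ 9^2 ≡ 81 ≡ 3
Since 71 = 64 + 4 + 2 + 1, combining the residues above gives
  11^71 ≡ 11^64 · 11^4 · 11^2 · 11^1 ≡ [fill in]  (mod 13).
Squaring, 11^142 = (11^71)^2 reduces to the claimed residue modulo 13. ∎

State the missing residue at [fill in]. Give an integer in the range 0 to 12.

6

Multiply the listed residues: 3 · 3 · 4 · 11 = 9 → 36 → 396.
Reducing modulo 13: 396 = 30·13 + 6, so 11^71 ≡ 6.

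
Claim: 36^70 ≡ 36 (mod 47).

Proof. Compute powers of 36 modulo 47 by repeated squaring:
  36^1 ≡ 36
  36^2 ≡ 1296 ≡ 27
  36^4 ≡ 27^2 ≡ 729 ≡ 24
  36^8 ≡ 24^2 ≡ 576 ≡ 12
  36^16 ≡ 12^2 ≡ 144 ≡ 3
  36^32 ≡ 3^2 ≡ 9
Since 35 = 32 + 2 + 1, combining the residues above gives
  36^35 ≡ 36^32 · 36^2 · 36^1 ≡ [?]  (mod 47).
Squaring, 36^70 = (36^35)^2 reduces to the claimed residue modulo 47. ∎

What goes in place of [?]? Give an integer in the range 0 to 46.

6

36^32 · 36^2 · 36^1 ≡ 9 · 27 · 36 = 8748.
8748 mod 47 = 6, so 36^35 ≡ 6 (mod 47).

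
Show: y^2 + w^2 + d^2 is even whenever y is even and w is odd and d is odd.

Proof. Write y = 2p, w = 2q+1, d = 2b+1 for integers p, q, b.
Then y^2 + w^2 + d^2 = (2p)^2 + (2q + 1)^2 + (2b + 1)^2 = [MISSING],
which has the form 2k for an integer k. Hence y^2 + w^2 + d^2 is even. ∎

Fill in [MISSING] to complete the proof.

(2p)^2 + (2q + 1)^2 + (2b + 1)^2 = 4b^2 + 4b + 4p^2 + 4q^2 + 4q + 2
= 2(2b^2 + 2b + 2p^2 + 2q^2 + 2q + 1).
Since 2b^2 + 2b + 2p^2 + 2q^2 + 2q + 1 is an integer, the sum of squares is of the form 2k for an integer k.

2(2b^2 + 2b + 2p^2 + 2q^2 + 2q + 1)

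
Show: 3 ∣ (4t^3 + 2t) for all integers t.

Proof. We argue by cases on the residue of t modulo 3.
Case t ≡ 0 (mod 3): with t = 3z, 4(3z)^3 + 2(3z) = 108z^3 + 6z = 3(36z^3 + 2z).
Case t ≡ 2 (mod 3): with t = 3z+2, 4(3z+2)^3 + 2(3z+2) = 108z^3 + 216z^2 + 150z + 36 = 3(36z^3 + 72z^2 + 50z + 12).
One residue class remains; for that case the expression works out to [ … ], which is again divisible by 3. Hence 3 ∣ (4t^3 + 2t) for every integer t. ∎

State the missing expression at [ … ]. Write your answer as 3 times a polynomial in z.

3(36z^3 + 36z^2 + 14z + 2)

Only t ≡ 1 (mod 3) is unaccounted for. Put t = 3z+1:
4(3z+1)^3 + 2(3z+1) expands to 108z^3 + 108z^2 + 42z + 6,
and factoring out 3 leaves 3(36z^3 + 36z^2 + 14z + 2).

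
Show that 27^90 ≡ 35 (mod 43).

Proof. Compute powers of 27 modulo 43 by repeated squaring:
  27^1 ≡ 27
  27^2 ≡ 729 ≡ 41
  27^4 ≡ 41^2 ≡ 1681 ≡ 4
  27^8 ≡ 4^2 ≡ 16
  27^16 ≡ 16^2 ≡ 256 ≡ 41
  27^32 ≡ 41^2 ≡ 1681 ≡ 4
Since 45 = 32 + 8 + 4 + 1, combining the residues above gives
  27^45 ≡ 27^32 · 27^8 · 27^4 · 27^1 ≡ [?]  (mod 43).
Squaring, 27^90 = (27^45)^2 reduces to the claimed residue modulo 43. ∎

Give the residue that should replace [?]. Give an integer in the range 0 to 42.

32

Multiply the listed residues: 4 · 16 · 4 · 27 = 64 → 256 → 6912.
Reducing modulo 43: 6912 = 160·43 + 32, so 27^45 ≡ 32.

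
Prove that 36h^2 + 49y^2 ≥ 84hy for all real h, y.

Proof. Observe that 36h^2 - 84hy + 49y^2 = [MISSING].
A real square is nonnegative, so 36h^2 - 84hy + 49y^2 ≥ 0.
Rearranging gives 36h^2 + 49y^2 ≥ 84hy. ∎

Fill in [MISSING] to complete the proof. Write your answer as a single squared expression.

The leading and trailing coefficients are 6^2 and 7^2, and 84 = 2·6·7, so the trinomial is (6h - 7y)^2.
Hence 36h^2 - 84hy + 49y^2 ≥ 0.

(6h - 7y)^2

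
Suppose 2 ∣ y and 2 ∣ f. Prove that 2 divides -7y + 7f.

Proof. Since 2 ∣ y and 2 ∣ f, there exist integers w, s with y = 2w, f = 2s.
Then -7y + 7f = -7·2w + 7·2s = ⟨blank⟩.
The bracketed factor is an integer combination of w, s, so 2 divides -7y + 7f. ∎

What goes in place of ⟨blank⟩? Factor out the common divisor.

Each term has a factor of 2: -7·2w + 7·2s = 2·(7s - 7w).
Since 7s - 7w is an integer, 2 ∣ (-7y + 7f).

2(7s - 7w)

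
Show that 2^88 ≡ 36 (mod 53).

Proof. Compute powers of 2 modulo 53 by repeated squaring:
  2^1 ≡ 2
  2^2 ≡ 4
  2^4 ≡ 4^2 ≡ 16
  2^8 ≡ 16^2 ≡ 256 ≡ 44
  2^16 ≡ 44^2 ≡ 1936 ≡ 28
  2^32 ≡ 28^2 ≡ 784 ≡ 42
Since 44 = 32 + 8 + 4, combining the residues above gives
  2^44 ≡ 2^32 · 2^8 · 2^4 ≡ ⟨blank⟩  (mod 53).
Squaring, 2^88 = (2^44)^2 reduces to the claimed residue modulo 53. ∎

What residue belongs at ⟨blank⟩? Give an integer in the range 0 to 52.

2^32 · 2^8 · 2^4 ≡ 42 · 44 · 16 = 29568.
29568 mod 53 = 47, so 2^44 ≡ 47 (mod 53).

47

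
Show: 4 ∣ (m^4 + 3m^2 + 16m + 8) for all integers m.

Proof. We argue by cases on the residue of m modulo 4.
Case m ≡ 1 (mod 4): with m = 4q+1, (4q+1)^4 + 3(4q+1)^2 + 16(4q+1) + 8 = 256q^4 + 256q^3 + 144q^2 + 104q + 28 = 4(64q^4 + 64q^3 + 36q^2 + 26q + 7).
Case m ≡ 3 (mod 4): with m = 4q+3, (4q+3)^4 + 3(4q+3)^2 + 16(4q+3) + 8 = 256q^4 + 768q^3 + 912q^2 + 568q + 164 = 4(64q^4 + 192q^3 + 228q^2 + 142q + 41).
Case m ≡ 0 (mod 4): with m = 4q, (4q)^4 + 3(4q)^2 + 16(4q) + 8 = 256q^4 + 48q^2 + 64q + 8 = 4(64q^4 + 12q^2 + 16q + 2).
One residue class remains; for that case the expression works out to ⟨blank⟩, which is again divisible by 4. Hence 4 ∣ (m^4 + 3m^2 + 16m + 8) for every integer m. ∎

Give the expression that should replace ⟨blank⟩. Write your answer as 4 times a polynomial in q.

Only m ≡ 2 (mod 4) is unaccounted for. Put m = 4q+2:
(4q+2)^4 + 3(4q+2)^2 + 16(4q+2) + 8 expands to 256q^4 + 512q^3 + 432q^2 + 240q + 68,
and factoring out 4 leaves 4(64q^4 + 128q^3 + 108q^2 + 60q + 17).

4(64q^4 + 128q^3 + 108q^2 + 60q + 17)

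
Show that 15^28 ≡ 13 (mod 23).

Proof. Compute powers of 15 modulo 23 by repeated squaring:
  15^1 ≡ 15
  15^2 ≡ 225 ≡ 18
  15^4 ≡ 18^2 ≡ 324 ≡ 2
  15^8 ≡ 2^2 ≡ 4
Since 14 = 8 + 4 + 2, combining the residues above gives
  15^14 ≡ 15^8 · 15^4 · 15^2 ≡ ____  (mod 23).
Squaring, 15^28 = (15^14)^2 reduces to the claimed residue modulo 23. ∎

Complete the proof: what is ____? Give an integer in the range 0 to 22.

6

Multiply the listed residues: 4 · 2 · 18 = 8 → 144.
Reducing modulo 23: 144 = 6·23 + 6, so 15^14 ≡ 6.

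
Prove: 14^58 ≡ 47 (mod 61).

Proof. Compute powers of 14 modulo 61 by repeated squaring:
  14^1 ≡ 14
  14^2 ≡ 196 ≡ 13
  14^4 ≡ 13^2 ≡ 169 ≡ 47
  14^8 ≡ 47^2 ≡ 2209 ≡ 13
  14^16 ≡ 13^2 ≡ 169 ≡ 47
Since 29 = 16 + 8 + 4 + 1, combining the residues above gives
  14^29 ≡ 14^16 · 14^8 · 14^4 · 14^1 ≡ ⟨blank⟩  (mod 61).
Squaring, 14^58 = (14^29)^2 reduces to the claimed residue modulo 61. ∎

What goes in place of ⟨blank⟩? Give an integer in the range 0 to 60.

Multiply the listed residues: 47 · 13 · 47 · 14 = 611 → 28717 → 402038.
Reducing modulo 61: 402038 = 6590·61 + 48, so 14^29 ≡ 48.

48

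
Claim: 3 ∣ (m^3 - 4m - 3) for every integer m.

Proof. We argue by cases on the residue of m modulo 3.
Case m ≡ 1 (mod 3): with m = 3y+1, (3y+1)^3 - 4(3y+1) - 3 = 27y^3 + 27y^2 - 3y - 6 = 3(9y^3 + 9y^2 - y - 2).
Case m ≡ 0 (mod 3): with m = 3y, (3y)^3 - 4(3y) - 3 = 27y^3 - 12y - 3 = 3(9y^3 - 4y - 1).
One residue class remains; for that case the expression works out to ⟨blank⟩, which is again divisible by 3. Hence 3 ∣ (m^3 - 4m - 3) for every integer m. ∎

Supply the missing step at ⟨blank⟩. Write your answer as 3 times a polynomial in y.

The residues treated are {1, 0}, so the missing case is m ≡ 2 (mod 3); write m = 3y+2.
Then (3y+2)^3 - 4(3y+2) - 3 = 27y^3 + 54y^2 + 24y - 3 = 3(9y^3 + 18y^2 + 8y - 1).

3(9y^3 + 18y^2 + 8y - 1)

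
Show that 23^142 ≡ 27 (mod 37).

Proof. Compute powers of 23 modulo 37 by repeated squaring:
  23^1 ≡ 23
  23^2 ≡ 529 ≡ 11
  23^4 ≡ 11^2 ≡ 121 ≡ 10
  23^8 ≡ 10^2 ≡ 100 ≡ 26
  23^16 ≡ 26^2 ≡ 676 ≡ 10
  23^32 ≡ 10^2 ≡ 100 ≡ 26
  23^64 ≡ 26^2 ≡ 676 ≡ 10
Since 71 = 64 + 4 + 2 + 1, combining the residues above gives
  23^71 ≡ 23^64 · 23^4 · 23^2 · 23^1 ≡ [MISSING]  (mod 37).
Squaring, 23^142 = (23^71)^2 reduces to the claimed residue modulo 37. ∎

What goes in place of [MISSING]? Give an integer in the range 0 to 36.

23^64 · 23^4 · 23^2 · 23^1 ≡ 10 · 10 · 11 · 23 = 25300.
25300 mod 37 = 29, so 23^71 ≡ 29 (mod 37).

29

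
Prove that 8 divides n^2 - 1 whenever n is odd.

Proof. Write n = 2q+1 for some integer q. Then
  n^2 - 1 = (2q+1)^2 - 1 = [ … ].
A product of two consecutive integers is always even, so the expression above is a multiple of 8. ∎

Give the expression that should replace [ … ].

(2q+1)^2 - 1 = 4q^2 + 4q + 1 - 1 = 4q^2 + 4q = 4q(q+1).
Since q and q+1 are consecutive, q(q+1) is even, and 4·(even) is a multiple of 8.

4q(q + 1)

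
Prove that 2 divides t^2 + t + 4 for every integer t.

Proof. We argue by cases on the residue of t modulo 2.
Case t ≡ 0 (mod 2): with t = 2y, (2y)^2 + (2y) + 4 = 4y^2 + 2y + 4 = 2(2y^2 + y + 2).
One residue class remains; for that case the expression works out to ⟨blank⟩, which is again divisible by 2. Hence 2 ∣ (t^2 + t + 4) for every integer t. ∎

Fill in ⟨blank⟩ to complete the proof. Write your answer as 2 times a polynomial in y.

The residues treated are {0}, so the missing case is t ≡ 1 (mod 2); write t = 2y+1.
Then (2y+1)^2 + (2y+1) + 4 = 4y^2 + 6y + 6 = 2(2y^2 + 3y + 3).

2(2y^2 + 3y + 3)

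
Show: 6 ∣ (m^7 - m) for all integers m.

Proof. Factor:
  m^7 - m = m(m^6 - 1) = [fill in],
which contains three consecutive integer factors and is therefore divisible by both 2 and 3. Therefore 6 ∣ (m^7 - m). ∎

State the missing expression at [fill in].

(m - 1)m(m + 1)(m^4 + m^2 + 1)

m^6 - 1 = (m^2 - 1)(m^4 + m^2 + 1), and m^2 - 1 = (m-1)(m+1).
So m(m^6 - 1) = (m - 1)m(m + 1)(m^4 + m^2 + 1).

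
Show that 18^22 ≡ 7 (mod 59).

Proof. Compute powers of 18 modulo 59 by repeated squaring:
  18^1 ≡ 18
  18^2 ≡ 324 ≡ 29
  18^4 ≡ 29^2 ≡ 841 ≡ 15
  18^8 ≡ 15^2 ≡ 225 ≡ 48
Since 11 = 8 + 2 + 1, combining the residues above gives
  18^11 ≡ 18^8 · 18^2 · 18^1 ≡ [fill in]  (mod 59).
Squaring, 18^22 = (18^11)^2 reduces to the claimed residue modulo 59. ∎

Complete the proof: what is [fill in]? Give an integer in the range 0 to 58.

Multiply the listed residues: 48 · 29 · 18 = 1392 → 25056.
Reducing modulo 59: 25056 = 424·59 + 40, so 18^11 ≡ 40.

40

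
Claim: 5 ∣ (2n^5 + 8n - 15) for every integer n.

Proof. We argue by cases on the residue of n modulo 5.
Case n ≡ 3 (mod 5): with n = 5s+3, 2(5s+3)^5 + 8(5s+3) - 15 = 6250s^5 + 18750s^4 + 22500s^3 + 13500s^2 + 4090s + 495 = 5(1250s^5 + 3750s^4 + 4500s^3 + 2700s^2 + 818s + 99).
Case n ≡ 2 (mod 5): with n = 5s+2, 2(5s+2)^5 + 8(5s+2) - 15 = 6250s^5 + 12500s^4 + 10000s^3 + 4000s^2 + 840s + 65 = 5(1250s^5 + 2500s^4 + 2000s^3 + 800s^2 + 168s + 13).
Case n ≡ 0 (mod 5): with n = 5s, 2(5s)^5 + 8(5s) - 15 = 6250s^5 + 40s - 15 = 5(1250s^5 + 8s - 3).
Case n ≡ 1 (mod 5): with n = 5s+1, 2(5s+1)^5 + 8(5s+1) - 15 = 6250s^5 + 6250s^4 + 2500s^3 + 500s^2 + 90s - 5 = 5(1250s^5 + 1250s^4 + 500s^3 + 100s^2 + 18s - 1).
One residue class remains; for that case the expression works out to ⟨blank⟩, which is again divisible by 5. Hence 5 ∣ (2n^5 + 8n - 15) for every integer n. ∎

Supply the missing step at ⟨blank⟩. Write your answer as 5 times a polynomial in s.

5(1250s^5 + 5000s^4 + 8000s^3 + 6400s^2 + 2568s + 413)

The residues treated are {3, 2, 0, 1}, so the missing case is n ≡ 4 (mod 5); write n = 5s+4.
Then 2(5s+4)^5 + 8(5s+4) - 15 = 6250s^5 + 25000s^4 + 40000s^3 + 32000s^2 + 12840s + 2065 = 5(1250s^5 + 5000s^4 + 8000s^3 + 6400s^2 + 2568s + 413).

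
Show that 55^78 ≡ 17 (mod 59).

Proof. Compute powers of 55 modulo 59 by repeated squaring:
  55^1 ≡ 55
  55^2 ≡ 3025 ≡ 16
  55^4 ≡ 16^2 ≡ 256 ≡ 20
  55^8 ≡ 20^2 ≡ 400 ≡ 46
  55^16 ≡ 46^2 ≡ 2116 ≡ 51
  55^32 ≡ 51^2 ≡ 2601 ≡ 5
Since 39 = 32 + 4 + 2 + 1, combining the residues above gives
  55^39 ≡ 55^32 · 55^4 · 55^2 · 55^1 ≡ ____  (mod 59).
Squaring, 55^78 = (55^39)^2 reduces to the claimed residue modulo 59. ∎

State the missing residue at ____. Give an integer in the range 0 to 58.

Multiply the listed residues: 5 · 20 · 16 · 55 = 100 → 1600 → 88000.
Reducing modulo 59: 88000 = 1491·59 + 31, so 55^39 ≡ 31.

31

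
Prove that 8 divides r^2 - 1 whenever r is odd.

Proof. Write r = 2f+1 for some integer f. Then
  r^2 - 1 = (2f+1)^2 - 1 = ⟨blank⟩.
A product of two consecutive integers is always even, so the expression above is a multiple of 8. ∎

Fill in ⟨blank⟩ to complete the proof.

(2f+1)^2 - 1 = 4f^2 + 4f + 1 - 1 = 4f^2 + 4f = 4f(f+1).
Since f and f+1 are consecutive, f(f+1) is even, and 4·(even) is a multiple of 8.

4f(f + 1)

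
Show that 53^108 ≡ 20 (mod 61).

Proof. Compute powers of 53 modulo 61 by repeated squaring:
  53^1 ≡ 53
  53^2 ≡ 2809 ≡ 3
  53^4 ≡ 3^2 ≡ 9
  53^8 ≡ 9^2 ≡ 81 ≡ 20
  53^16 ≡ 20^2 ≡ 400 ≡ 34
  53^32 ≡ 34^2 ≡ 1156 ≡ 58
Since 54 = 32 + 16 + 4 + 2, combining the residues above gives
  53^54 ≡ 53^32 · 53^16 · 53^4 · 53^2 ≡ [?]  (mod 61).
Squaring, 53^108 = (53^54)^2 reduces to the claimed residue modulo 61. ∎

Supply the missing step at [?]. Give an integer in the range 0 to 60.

52

Multiply the listed residues: 58 · 34 · 9 · 3 = 1972 → 17748 → 53244.
Reducing modulo 61: 53244 = 872·61 + 52, so 53^54 ≡ 52.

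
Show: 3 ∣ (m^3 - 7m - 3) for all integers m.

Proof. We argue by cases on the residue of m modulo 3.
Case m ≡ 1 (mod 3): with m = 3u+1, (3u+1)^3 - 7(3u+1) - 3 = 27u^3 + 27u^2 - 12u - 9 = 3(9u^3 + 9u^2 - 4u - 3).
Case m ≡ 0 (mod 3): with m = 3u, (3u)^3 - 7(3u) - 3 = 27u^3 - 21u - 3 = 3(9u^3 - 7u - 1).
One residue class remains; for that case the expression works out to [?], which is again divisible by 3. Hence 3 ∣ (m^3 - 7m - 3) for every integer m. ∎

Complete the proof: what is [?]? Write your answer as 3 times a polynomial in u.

3(9u^3 + 18u^2 + 5u - 3)

The residues treated are {1, 0}, so the missing case is m ≡ 2 (mod 3); write m = 3u+2.
Then (3u+2)^3 - 7(3u+2) - 3 = 27u^3 + 54u^2 + 15u - 9 = 3(9u^3 + 18u^2 + 5u - 3).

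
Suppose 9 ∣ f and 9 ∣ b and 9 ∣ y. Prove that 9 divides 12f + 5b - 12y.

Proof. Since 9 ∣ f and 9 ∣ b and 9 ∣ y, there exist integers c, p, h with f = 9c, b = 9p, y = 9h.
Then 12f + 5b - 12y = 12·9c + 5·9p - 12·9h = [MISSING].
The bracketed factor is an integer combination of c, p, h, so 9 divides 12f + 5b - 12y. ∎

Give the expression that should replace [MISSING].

9(12c - 12h + 5p)

Pull the common 9 out of every term: 12·9c + 5·9p - 12·9h = 9(12c - 12h + 5p).
12c - 12h + 5p is an integer, which exhibits the divisibility.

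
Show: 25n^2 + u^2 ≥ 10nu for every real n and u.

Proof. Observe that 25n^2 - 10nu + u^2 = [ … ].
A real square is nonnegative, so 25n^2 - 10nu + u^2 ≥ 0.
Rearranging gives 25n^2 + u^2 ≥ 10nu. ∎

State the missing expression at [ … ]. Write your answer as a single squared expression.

(5n - u)^2

The leading and trailing coefficients are 5^2 and 1^2, and 10 = 2·5·1, so the trinomial is (5n - u)^2.
Hence 25n^2 - 10nu + u^2 ≥ 0.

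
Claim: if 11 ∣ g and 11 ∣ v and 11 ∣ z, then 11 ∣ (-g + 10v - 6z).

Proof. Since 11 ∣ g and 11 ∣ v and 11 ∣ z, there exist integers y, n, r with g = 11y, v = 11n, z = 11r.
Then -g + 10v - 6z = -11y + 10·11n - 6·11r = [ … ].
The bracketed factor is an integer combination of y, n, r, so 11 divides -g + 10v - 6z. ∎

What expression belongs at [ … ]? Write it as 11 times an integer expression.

Pull the common 11 out of every term: -11y + 10·11n - 6·11r = 11(10n - 6r - y).
10n - 6r - y is an integer, which exhibits the divisibility.

11(10n - 6r - y)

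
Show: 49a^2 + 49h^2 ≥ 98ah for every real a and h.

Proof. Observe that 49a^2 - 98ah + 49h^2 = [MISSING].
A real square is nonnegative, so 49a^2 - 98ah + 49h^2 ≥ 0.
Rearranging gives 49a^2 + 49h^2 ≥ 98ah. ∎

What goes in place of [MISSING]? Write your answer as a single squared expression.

The leading and trailing coefficients are 7^2 and 7^2, and 98 = 2·7·7, so the trinomial is (7a - 7h)^2.
Hence 49a^2 - 98ah + 49h^2 ≥ 0.

(7a - 7h)^2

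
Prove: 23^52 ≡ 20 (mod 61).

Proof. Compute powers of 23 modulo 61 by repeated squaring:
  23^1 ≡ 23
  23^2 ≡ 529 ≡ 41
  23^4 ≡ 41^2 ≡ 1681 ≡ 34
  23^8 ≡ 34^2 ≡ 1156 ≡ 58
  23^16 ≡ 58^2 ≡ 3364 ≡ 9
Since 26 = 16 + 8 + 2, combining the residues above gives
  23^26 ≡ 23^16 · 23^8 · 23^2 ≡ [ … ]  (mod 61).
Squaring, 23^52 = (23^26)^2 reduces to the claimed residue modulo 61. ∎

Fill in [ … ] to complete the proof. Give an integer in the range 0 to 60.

23^16 · 23^8 · 23^2 ≡ 9 · 58 · 41 = 21402.
21402 mod 61 = 52, so 23^26 ≡ 52 (mod 61).

52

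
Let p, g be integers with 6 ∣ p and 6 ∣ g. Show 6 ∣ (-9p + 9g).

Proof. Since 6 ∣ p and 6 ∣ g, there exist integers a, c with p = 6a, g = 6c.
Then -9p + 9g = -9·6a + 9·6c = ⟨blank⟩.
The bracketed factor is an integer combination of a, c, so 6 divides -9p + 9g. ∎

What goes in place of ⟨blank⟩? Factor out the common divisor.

Each term has a factor of 6: -9·6a + 9·6c = 6·(-9a + 9c).
Since -9a + 9c is an integer, 6 ∣ (-9p + 9g).

6(-9a + 9c)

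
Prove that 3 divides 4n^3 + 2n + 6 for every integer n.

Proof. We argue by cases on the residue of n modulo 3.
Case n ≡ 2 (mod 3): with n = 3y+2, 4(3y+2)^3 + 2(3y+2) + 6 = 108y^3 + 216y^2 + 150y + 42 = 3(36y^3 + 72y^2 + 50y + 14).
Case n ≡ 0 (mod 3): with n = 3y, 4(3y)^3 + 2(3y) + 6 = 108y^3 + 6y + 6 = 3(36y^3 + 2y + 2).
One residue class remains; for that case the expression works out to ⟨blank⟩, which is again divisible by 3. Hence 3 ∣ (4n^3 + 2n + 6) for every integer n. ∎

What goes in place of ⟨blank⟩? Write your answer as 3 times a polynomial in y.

3(36y^3 + 36y^2 + 14y + 4)

The residues treated are {2, 0}, so the missing case is n ≡ 1 (mod 3); write n = 3y+1.
Then 4(3y+1)^3 + 2(3y+1) + 6 = 108y^3 + 108y^2 + 42y + 12 = 3(36y^3 + 36y^2 + 14y + 4).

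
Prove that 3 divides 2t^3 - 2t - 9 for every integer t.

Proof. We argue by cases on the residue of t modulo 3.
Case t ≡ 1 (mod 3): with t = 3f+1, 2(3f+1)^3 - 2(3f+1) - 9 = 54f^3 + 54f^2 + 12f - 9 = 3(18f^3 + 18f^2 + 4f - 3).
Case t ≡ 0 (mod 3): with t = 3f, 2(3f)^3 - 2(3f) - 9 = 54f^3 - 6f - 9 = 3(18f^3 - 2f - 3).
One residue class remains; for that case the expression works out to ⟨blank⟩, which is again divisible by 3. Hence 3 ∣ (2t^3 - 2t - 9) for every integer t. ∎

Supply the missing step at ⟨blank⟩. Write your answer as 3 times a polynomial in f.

Only t ≡ 2 (mod 3) is unaccounted for. Put t = 3f+2:
2(3f+2)^3 - 2(3f+2) - 9 expands to 54f^3 + 108f^2 + 66f + 3,
and factoring out 3 leaves 3(18f^3 + 36f^2 + 22f + 1).

3(18f^3 + 36f^2 + 22f + 1)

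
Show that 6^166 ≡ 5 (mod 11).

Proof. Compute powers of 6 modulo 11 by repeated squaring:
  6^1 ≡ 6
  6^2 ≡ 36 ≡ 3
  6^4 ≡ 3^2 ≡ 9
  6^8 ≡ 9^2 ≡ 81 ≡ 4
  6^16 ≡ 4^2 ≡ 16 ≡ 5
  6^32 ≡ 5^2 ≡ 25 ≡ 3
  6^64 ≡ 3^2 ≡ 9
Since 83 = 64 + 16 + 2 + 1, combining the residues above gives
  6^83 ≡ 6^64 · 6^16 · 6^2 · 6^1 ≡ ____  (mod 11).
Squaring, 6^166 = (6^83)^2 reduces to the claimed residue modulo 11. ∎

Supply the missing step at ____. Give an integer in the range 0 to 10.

7

Multiply the listed residues: 9 · 5 · 3 · 6 = 45 → 135 → 810.
Reducing modulo 11: 810 = 73·11 + 7, so 6^83 ≡ 7.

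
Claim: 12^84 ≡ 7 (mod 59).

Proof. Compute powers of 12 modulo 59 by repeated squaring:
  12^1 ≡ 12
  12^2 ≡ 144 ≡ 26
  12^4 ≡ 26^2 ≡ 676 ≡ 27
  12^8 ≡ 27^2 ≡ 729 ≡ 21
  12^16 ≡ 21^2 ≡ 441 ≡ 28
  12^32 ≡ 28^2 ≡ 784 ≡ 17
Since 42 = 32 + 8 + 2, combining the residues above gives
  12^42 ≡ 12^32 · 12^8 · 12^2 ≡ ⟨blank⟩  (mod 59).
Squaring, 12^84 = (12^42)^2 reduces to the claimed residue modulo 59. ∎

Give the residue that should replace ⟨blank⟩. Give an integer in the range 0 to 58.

19

Multiply the listed residues: 17 · 21 · 26 = 357 → 9282.
Reducing modulo 59: 9282 = 157·59 + 19, so 12^42 ≡ 19.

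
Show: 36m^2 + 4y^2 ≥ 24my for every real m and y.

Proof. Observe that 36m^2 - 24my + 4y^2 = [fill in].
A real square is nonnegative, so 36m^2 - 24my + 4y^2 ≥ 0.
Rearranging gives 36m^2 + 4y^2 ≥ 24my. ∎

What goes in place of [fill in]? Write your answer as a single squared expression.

(6m - 2y)^2

36m^2 - 24my + 4y^2 is a perfect-square trinomial: the outer terms are (6m)^2 and (2y)^2, and the cross term is -2·6m·2y.
So 36m^2 - 24my + 4y^2 = (6m - 2y)^2 ≥ 0.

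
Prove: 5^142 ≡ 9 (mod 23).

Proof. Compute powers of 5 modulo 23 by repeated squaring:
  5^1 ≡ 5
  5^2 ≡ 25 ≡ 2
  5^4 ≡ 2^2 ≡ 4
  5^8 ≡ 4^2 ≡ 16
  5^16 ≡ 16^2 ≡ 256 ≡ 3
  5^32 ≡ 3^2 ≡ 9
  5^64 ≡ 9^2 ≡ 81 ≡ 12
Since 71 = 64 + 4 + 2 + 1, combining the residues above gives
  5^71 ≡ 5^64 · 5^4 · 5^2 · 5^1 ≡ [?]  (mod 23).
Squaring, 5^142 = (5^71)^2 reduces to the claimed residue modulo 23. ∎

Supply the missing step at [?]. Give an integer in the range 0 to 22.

5^64 · 5^4 · 5^2 · 5^1 ≡ 12 · 4 · 2 · 5 = 480.
480 mod 23 = 20, so 5^71 ≡ 20 (mod 23).

20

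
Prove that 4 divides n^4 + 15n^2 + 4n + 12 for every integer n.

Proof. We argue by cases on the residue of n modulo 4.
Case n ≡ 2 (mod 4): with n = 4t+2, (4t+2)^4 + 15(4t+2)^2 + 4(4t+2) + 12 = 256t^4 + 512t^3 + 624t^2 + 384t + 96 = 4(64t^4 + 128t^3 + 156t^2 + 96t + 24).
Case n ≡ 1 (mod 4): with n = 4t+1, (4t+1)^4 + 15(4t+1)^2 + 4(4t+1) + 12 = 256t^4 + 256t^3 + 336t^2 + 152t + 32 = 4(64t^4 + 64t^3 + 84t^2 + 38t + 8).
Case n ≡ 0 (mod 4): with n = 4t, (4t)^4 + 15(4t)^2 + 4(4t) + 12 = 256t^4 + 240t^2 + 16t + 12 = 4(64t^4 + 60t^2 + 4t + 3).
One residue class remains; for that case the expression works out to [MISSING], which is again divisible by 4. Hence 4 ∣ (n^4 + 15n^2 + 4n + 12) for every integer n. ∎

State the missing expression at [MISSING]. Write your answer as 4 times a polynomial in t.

4(64t^4 + 192t^3 + 276t^2 + 202t + 60)

Only n ≡ 3 (mod 4) is unaccounted for. Put n = 4t+3:
(4t+3)^4 + 15(4t+3)^2 + 4(4t+3) + 12 expands to 256t^4 + 768t^3 + 1104t^2 + 808t + 240,
and factoring out 4 leaves 4(64t^4 + 192t^3 + 276t^2 + 202t + 60).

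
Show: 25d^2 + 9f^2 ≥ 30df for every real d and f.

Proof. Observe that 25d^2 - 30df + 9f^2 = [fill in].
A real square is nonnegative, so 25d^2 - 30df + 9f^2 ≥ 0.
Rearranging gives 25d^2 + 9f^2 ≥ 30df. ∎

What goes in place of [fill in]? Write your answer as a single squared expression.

25d^2 - 30df + 9f^2 is a perfect-square trinomial: the outer terms are (5d)^2 and (3f)^2, and the cross term is -2·5d·3f.
So 25d^2 - 30df + 9f^2 = (5d - 3f)^2 ≥ 0.

(5d - 3f)^2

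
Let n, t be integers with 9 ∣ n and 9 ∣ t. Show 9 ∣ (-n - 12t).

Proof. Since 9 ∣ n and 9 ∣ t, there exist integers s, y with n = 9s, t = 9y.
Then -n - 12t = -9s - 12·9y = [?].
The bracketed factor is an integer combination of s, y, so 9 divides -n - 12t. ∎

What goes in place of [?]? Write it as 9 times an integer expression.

9(-s - 12y)

Each term has a factor of 9: -9s - 12·9y = 9·(-s - 12y).
Since -s - 12y is an integer, 9 ∣ (-n - 12t).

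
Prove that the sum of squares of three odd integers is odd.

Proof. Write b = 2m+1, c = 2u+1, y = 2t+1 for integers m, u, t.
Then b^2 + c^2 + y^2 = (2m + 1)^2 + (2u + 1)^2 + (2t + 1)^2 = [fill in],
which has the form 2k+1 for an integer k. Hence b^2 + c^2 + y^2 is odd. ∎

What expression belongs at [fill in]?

(2m + 1)^2 + (2u + 1)^2 + (2t + 1)^2 = 4m^2 + 4m + 4t^2 + 4t + 4u^2 + 4u + 3
= 2(2m^2 + 2m + 2t^2 + 2t + 2u^2 + 2u + 1) + 1.
Since 2m^2 + 2m + 2t^2 + 2t + 2u^2 + 2u + 1 is an integer, the sum of squares is of the form 2k+1 for an integer k.

2(2m^2 + 2m + 2t^2 + 2t + 2u^2 + 2u + 1) + 1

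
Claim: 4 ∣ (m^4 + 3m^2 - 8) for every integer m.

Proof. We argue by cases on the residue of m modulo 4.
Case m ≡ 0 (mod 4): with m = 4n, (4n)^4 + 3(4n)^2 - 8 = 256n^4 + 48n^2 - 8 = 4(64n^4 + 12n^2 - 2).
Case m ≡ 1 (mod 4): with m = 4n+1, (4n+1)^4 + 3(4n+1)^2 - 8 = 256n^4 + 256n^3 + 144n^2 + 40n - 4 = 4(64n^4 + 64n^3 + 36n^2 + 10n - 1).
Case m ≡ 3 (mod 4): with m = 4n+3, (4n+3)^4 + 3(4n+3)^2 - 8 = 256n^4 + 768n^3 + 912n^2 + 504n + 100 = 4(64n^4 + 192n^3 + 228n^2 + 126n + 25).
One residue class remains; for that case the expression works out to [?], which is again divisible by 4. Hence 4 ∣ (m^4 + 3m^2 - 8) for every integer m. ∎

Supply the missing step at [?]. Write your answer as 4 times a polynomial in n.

Only m ≡ 2 (mod 4) is unaccounted for. Put m = 4n+2:
(4n+2)^4 + 3(4n+2)^2 - 8 expands to 256n^4 + 512n^3 + 432n^2 + 176n + 20,
and factoring out 4 leaves 4(64n^4 + 128n^3 + 108n^2 + 44n + 5).

4(64n^4 + 128n^3 + 108n^2 + 44n + 5)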